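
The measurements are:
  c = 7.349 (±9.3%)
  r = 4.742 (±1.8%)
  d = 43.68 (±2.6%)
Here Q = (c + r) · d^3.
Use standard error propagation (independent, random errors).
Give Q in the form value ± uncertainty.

(1.008 ± 0.0973) × 10^6

Let u = c + r = 12.09. δu = √(δc² + δr²) = √(0.467 + 0.00729) = 0.689, so δu/u = 0.0570.
Q is then a monomial in u, d:
δQ/Q = √((δu/u)² + (3·δd/d)²) = √(0.00325 + 0.00608) = 0.0966
Q = 1.008e+06, so δQ = 0.0966 × 1.008e+06 = 97300.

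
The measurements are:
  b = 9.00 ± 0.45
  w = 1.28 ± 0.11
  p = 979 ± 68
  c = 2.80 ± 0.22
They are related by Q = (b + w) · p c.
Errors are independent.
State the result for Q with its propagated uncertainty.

Let u = b + w = 10.3. δu = √(δb² + δw²) = √(0.203 + 0.0121) = 0.463, so δu/u = 0.0451.
Q is then a monomial in u, p, c:
δQ/Q = √((δu/u)² + (1·δp/p)² + (1·δc/c)²) = √(0.00203 + 0.00482 + 0.00617) = 0.114
Q = 28200, so δQ = 0.114 × 28200 = 3220.

28200 ± 3220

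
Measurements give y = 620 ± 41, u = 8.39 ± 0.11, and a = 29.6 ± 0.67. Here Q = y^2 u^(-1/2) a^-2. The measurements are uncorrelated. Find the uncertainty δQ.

21.2

Products/powers → add relative errors in quadrature, weighted by exponent:
  (2·δy/y)² = (2×0.0661)² = 0.0175;  (−½·δu/u)² = (-0.5×0.0131)² = 4.3e-05;  (-2·δa/a)² = (-2×0.0226)² = 0.00205
δQ/Q = √(0.0196) = 0.140
Q = 151, so δQ = 0.140 × 151 = 21.2.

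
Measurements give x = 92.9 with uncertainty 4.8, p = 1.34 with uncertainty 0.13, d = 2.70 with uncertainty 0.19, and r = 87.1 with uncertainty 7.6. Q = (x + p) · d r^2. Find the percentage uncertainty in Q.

19.5%

Let u = x + p = 94.2. δu = √(δx² + δp²) = √(23.0 + 0.0169) = 4.80, so δu/u = 0.0510.
Q is then a monomial in u, d, r:
δQ/Q = √((δu/u)² + (1·δd/d)² + (2·δr/r)²) = √(0.00260 + 0.00495 + 0.0305) = 0.195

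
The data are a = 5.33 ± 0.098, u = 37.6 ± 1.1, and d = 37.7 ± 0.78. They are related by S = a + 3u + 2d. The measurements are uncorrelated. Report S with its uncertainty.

194 ± 3.65

Sums and differences: (δS)² = Σ (cᵢ δxᵢ)².
  (δa)² = 0.00960;  (3·δu)² = 10.9;  (2·δd)² = 2.43
δS = √(13.3) = 3.65
S = 194.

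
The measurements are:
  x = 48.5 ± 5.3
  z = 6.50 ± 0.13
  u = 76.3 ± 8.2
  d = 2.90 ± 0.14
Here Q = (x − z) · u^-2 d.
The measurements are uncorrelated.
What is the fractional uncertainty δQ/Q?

0.254

Let w = x − z = 42.0. δw = √(δx² + δz²) = √(28.1 + 0.0169) = 5.30, so δw/w = 0.126.
Q is then a monomial in w, u, d:
δQ/Q = √((δw/w)² + (-2·δu/u)² + (1·δd/d)²) = √(0.0159 + 0.0462 + 0.00233) = 0.254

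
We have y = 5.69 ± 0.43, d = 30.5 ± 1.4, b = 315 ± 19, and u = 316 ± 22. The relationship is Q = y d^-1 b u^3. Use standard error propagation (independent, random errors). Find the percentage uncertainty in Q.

23.5%

For a monomial Q ∝ y, d^-1, b, u^3, fractional errors add in quadrature:
  (1·δy/y)² = (1×0.0756)² = 0.00571;  (-1·δd/d)² = (-1×0.0459)² = 0.00211;  (1·δb/b)² = (1×0.0603)² = 0.00364;  (3·δu/u)² = (3×0.0696)² = 0.0436
δQ/Q = √(0.0551) = 0.235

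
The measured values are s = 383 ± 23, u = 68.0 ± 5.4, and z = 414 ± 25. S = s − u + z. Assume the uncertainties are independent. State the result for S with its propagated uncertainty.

729 ± 34.4

S is a linear combination, so absolute uncertainties add in quadrature:
  (δs)² = 529;  (δu)² = 29.2;  (δz)² = 625
δS = √(1180) = 34.4
S = 729.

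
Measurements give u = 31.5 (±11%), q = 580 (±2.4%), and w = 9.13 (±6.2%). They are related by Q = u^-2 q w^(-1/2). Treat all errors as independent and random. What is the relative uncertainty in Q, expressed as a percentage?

Products/powers → add relative errors in quadrature, weighted by exponent:
  (-2·δu/u)² = (-2×0.110)² = 0.0484;  (1·δq/q)² = (1×0.0240)² = 0.000576;  (−½·δw/w)² = (-0.5×0.0620)² = 0.000961
δQ/Q = √(0.0499) = 0.223

22.3%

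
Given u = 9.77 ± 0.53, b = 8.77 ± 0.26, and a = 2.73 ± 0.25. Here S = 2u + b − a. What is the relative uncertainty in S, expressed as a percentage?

Sums and differences: (δS)² = Σ (cᵢ δxᵢ)².
  (2·δu)² = 1.12;  (δb)² = 0.0676;  (δa)² = 0.0625
δS = √(1.25) = 1.12
S = 25.6, so δS/S = 1.12/25.6 = 0.0438.

4.38%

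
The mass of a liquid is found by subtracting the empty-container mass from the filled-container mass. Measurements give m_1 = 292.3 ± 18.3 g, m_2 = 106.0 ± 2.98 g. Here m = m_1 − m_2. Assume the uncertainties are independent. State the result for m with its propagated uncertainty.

For a sum/difference, combine absolute errors in quadrature:
  (δm_1)² = 335;  (δm_2)² = 8.88
δm = √(344) = 18.5 g
m = 186.3 g.

186.3 ± 18.5 g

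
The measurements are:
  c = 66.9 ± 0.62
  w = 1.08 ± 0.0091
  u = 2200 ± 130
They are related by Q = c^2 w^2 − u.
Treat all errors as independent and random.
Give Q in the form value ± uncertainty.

3020 ± 184

Let p = c^2·w^2 = 5220. δp/p = √((2·δc/c)² + (2·δw/w)²) = √(0.000344 + 0.000284) = 0.0251, so δp = 131.
Q = p − u: δQ = √(δp² + δu²) = √(17100 + 16900) = 184
Q = 3020.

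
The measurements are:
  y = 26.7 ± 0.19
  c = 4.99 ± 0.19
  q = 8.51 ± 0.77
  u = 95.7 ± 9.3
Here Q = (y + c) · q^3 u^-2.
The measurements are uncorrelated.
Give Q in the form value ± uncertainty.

2.13 ± 0.712

Let w = y + c = 31.7. δw = √(δy² + δc²) = √(0.0361 + 0.0361) = 0.269, so δw/w = 0.00848.
Q is then a monomial in w, q, u:
δQ/Q = √((δw/w)² + (3·δq/q)² + (-2·δu/u)²) = √(7.19e-05 + 0.0737 + 0.0378) = 0.334
Q = 2.13, so δQ = 0.334 × 2.13 = 0.712.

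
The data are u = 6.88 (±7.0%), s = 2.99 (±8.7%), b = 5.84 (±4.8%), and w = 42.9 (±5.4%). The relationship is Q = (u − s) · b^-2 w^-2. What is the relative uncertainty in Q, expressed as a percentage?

Let h = u − s = 3.89. δh = √(δu² + δs²) = √(0.232 + 0.0677) = 0.547, so δh/h = 0.141.
Q is then a monomial in h, b, w:
δQ/Q = √((δh/h)² + (-2·δb/b)² + (-2·δw/w)²) = √(0.0198 + 0.00922 + 0.0117) = 0.202

20.2%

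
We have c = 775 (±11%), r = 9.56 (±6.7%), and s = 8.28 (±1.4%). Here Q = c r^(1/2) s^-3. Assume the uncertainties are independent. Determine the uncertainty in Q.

0.517

Since Q is a product/quotient, work with relative uncertainties:
  (1·δc/c)² = (1×0.110)² = 0.0121;  (½·δr/r)² = (0.5×0.0670)² = 0.00112;  (-3·δs/s)² = (-3×0.0140)² = 0.00176
δQ/Q = √(0.0150) = 0.122
Q = 4.22, so δQ = 0.122 × 4.22 = 0.517.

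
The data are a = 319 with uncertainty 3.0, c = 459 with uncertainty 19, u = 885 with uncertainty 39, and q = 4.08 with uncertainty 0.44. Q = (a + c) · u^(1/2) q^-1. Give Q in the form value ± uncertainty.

Let w = a + c = 778. δw = √(δa² + δc²) = √(9.00 + 361) = 19.2, so δw/w = 0.0247.
Q is then a monomial in w, u, q:
δQ/Q = √((δw/w)² + (½·δu/u)² + (-1·δq/q)²) = √(0.000611 + 0.000485 + 0.0116) = 0.113
Q = 5670, so δQ = 0.113 × 5670 = 640.

5670 ± 640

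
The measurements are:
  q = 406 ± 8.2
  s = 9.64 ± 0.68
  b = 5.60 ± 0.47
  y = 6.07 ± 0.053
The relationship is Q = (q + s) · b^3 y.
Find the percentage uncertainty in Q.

25.3%

Let u = q + s = 416. δu = √(δq² + δs²) = √(67.2 + 0.462) = 8.23, so δu/u = 0.0198.
Q is then a monomial in u, b, y:
δQ/Q = √((δu/u)² + (3·δb/b)² + (1·δy/y)²) = √(0.000392 + 0.0634 + 7.62e-05) = 0.253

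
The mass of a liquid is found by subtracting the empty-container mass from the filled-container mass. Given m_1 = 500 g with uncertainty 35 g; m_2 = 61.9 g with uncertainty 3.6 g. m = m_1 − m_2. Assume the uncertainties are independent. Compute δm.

35.2 g

m is a linear combination, so absolute uncertainties add in quadrature:
  (δm_1)² = 1220;  (δm_2)² = 13.0
δm = √(1240) = 35.2 g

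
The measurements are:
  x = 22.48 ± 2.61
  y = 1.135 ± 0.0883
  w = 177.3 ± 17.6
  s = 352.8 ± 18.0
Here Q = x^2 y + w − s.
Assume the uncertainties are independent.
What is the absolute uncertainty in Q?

143

Let p = x^2·y = 573.6. δp/p = √((2·δx/x)² + (1·δy/y)²) = √(0.0539 + 0.00605) = 0.245, so δp = 140.
Q = p + w − s: δQ = √(δp² + δw² + δs²) = √(19700 + 310 + 324) = 143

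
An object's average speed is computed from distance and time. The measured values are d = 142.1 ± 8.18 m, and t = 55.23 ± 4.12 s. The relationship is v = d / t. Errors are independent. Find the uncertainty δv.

Products/powers → add relative errors in quadrature, weighted by exponent:
  (1·δd/d)² = (1×0.0576)² = 0.00331;  (-1·δt/t)² = (-1×0.0746)² = 0.00556
δv/v = √(0.00888) = 0.0942
v = 2.573 m/s, so δv = 0.0942 × 2.573 = 0.242 m/s.

0.242 m/s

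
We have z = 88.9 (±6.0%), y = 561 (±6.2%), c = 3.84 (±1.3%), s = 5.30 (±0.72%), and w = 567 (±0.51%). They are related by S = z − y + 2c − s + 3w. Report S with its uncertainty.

For a sum/difference, combine absolute errors in quadrature:
  (δz)² = 28.5;  (δy)² = 1210;  (2·δc)² = 0.00997;  (δs)² = 0.00146;  (3·δw)² = 75.3
δS = √(1310) = 36.2
S = 1230.

1230 ± 36.2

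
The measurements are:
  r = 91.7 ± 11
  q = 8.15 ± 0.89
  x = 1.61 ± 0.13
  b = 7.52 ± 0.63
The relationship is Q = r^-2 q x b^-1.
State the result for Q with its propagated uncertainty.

For a monomial Q ∝ r^-2, q, x, b^-1, fractional errors add in quadrature:
  (-2·δr/r)² = (-2×0.120)² = 0.0576;  (1·δq/q)² = (1×0.109)² = 0.0119;  (1·δx/x)² = (1×0.0807)² = 0.00652;  (-1·δb/b)² = (-1×0.0838)² = 0.00702
δQ/Q = √(0.0830) = 0.288
Q = 0.000208, so δQ = 0.288 × 0.000208 = 5.98e-05.

(2.08 ± 0.598) × 10^-4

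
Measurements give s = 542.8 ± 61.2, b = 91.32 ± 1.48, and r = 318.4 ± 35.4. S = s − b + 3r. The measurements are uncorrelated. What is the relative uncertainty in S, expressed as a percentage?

S is a linear combination, so absolute uncertainties add in quadrature:
  (δs)² = 3750;  (δb)² = 2.19;  (3·δr)² = 11300
δS = √(15000) = 123
S = 1407, so δS/S = 123/1407 = 0.0871.

8.71%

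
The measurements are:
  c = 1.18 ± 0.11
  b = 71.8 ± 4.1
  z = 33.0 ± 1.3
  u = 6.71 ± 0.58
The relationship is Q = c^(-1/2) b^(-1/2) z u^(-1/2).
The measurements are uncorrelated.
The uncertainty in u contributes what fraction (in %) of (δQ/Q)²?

(δQ/Q)² = (−½·δc/c)² + (−½·δb/b)² + (1·δz/z)² + (−½·δu/u)²
  c term: (-0.5×0.0932)² = 0.00217
  b term: (-0.5×0.0571)² = 0.000815
  z term: (1×0.0394)² = 0.00155
  u term: (-0.5×0.0864)² = 0.00187
Total = 0.00641. Share from u = 0.00187/0.00641 = 0.292.

29.2%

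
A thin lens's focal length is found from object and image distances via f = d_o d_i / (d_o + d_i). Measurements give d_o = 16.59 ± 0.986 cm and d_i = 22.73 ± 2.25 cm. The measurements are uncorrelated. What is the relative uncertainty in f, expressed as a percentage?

∂f/∂d_o = (d_i/(d_o+d_i))² = 0.334;  ∂f/∂d_i = (d_o/(d_o+d_i))² = 0.178
δf = √((∂f/∂d_o · δd_o)² + (∂f/∂d_i · δd_i)²) = √(0.109 + 0.160) = 0.519 cm
f = 9.590 cm, so δf/f = 0.519/9.590 = 0.0541.

5.41%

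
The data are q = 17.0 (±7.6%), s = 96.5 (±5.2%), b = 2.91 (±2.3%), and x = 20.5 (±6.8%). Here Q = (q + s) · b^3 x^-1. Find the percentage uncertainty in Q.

10.7%

Let u = q + s = 114. δu = √(δq² + δs²) = √(1.67 + 25.2) = 5.18, so δu/u = 0.0457.
Q is then a monomial in u, b, x:
δQ/Q = √((δu/u)² + (3·δb/b)² + (-1·δx/x)²) = √(0.00208 + 0.00476 + 0.00462) = 0.107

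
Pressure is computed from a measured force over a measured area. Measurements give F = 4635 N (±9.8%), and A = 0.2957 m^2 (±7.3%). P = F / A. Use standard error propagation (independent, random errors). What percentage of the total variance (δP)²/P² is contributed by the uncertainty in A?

35.7%

(δP/P)² = (1·δF/F)² + (-1·δA/A)²
  F term: (1×0.0980)² = 0.00960
  A term: (-1×0.0730)² = 0.00533
Total = 0.0149. Share from A = 0.00533/0.0149 = 0.357.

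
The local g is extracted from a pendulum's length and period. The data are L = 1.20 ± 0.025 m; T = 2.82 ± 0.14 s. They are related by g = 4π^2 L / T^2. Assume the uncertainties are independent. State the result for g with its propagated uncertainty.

5.96 ± 0.604 m/s^2

Products/powers → add relative errors in quadrature, weighted by exponent:
  (1·δL/L)² = (1×0.0208)² = 0.000434;  (-2·δT/T)² = (-2×0.0496)² = 0.00986
δg/g = √(0.0103) = 0.101
g = 5.96 m/s^2, so δg = 0.101 × 5.96 = 0.604 m/s^2.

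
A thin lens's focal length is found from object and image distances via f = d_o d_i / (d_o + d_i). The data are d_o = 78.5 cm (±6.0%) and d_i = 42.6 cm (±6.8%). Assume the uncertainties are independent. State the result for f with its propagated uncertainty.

∂f/∂d_o = (d_i/(d_o+d_i))² = 0.124;  ∂f/∂d_i = (d_o/(d_o+d_i))² = 0.420
δf = √((∂f/∂d_o · δd_o)² + (∂f/∂d_i · δd_i)²) = √(0.340 + 1.48) = 1.35 cm
f = 27.6 cm.

27.6 ± 1.35 cm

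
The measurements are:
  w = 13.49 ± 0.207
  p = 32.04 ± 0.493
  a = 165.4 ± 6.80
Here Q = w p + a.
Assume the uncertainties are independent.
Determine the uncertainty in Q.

11.6

Let h = w·p = 432.2. δh/h = √((1·δw/w)² + (1·δp/p)²) = √(0.000235 + 0.000237) = 0.0217, so δh = 9.39.
Q = h + a: δQ = √(δh² + δa²) = √(88.2 + 46.2) = 11.6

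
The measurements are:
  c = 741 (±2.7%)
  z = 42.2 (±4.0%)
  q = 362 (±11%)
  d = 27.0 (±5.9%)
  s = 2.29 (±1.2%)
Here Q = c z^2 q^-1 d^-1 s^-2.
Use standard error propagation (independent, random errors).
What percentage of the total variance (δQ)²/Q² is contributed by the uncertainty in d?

(δQ/Q)² = (1·δc/c)² + (2·δz/z)² + (-1·δq/q)² + (-1·δd/d)² + (-2·δs/s)²
  c term: (1×0.0270)² = 0.000729
  z term: (2×0.0400)² = 0.00640
  q term: (-1×0.110)² = 0.0121
  d term: (-1×0.0590)² = 0.00348
  s term: (-2×0.0120)² = 0.000576
Total = 0.0233. Share from d = 0.00348/0.0233 = 0.149.

14.9%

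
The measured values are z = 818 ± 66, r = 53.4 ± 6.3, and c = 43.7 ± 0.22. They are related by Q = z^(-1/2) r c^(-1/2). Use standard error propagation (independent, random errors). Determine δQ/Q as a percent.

12.5%

Relative error in a monomial: (δQ/Q)² = Σ (nᵢ · δxᵢ/xᵢ)².
  (−½·δz/z)² = (-0.5×0.0807)² = 0.00163;  (1·δr/r)² = (1×0.118)² = 0.0139;  (−½·δc/c)² = (-0.5×0.00503)² = 6.34e-06
δQ/Q = √(0.0156) = 0.125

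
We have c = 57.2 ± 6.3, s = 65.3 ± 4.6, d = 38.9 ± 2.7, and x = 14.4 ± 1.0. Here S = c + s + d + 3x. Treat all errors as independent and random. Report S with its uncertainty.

Sums and differences: (δS)² = Σ (cᵢ δxᵢ)².
  (δc)² = 39.7;  (δs)² = 21.2;  (δd)² = 7.29;  (3·δx)² = 9.00
δS = √(77.1) = 8.78
S = 205.

205 ± 8.78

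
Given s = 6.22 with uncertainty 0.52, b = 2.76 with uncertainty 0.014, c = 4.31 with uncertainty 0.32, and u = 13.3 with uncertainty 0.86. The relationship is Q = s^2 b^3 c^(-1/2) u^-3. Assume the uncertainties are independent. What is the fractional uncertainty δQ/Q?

For a monomial Q ∝ s^2, b^3, c^(-1/2), u^-3, fractional errors add in quadrature:
  (2·δs/s)² = (2×0.0836)² = 0.0280;  (3·δb/b)² = (3×0.00507)² = 0.000232;  (−½·δc/c)² = (-0.5×0.0742)² = 0.00138;  (-3·δu/u)² = (-3×0.0647)² = 0.0376
δQ/Q = √(0.0672) = 0.259

0.259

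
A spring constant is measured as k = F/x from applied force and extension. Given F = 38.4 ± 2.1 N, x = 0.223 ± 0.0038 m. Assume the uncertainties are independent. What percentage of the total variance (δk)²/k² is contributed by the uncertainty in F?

(δk/k)² = (1·δF/F)² + (-1·δx/x)²
  F term: (1×0.0547)² = 0.00299
  x term: (-1×0.0170)² = 0.000290
Total = 0.00328. Share from F = 0.00299/0.00328 = 0.912.

91.2%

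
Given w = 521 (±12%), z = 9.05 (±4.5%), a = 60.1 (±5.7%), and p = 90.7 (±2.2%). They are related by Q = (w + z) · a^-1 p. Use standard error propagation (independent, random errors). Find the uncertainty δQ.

106

Let u = w + z = 530. δu = √(δw² + δz²) = √(3910 + 0.166) = 62.5, so δu/u = 0.118.
Q is then a monomial in u, a, p:
δQ/Q = √((δu/u)² + (-1·δa/a)² + (1·δp/p)²) = √(0.0139 + 0.00325 + 0.000484) = 0.133
Q = 800, so δQ = 0.133 × 800 = 106.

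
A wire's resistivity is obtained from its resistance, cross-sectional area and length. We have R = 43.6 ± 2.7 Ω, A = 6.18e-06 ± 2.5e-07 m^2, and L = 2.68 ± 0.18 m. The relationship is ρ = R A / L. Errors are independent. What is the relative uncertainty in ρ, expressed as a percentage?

Relative error in a monomial: (δρ/ρ)² = Σ (nᵢ · δxᵢ/xᵢ)².
  (1·δR/R)² = (1×0.0619)² = 0.00383;  (1·δA/A)² = (1×0.0405)² = 0.00164;  (-1·δL/L)² = (-1×0.0672)² = 0.00451
δρ/ρ = √(0.00998) = 0.0999

9.99%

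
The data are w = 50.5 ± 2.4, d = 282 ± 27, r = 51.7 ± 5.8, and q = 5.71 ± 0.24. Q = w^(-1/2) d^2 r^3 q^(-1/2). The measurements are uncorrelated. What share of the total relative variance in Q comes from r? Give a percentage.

(δQ/Q)² = (−½·δw/w)² + (2·δd/d)² + (3·δr/r)² + (−½·δq/q)²
  w term: (-0.5×0.0475)² = 0.000565
  d term: (2×0.0957)² = 0.0367
  r term: (3×0.112)² = 0.113
  q term: (-0.5×0.0420)² = 0.000442
Total = 0.151. Share from r = 0.113/0.151 = 0.750.

75.0%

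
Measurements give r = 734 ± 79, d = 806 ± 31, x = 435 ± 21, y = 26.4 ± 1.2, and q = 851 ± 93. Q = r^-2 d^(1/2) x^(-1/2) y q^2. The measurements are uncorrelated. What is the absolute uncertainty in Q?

15.1

Relative error in a monomial: (δQ/Q)² = Σ (nᵢ · δxᵢ/xᵢ)².
  (-2·δr/r)² = (-2×0.108)² = 0.0463;  (½·δd/d)² = (0.5×0.0385)² = 0.000370;  (−½·δx/x)² = (-0.5×0.0483)² = 0.000583;  (1·δy/y)² = (1×0.0455)² = 0.00207;  (2·δq/q)² = (2×0.109)² = 0.0478
δQ/Q = √(0.0971) = 0.312
Q = 48.3, so δQ = 0.312 × 48.3 = 15.1.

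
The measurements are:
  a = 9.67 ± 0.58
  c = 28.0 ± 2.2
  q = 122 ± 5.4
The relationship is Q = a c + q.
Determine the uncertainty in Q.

27.3

Let p = a·c = 271. δp/p = √((1·δa/a)² + (1·δc/c)²) = √(0.00360 + 0.00617) = 0.0988, so δp = 26.8.
Q = p + q: δQ = √(δp² + δq²) = √(716 + 29.2) = 27.3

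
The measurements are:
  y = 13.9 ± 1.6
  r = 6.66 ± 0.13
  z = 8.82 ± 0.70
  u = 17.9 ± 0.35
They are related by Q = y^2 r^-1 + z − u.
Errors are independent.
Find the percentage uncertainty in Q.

Let p = y^2·r^-1 = 29.0. δp/p = √((2·δy/y)² + (-1·δr/r)²) = √(0.0530 + 0.000381) = 0.231, so δp = 6.70.
Q = p + z − u: δQ = √(δp² + δz² + δu²) = √(44.9 + 0.490 + 0.122) = 6.75
Q = 19.9, so δQ/Q = 6.75/19.9 = 0.339.

33.9%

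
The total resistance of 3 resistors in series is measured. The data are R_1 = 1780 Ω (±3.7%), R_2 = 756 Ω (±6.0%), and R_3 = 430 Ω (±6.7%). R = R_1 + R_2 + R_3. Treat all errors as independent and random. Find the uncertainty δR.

85.0 Ω

Absolute uncertainties add in quadrature for a linear combination:
  (δR_1)² = 4340;  (δR_2)² = 2060;  (δR_3)² = 830
δR = √(7230) = 85.0 Ω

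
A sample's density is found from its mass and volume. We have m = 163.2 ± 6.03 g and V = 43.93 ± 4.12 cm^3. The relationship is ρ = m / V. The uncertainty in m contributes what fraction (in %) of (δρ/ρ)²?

13.4%

(δρ/ρ)² = (1·δm/m)² + (-1·δV/V)²
  m term: (1×0.0369)² = 0.00137
  V term: (-1×0.0938)² = 0.00880
Total = 0.0102. Share from m = 0.00137/0.0102 = 0.134.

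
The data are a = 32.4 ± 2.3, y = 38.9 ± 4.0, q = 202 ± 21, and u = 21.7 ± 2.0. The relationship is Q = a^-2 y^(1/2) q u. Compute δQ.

Q is a product of powers, so relative uncertainties combine in quadrature:
  (-2·δa/a)² = (-2×0.0710)² = 0.0202;  (½·δy/y)² = (0.5×0.103)² = 0.00264;  (1·δq/q)² = (1×0.104)² = 0.0108;  (1·δu/u)² = (1×0.0922)² = 0.00849
δQ/Q = √(0.0421) = 0.205
Q = 26.0, so δQ = 0.205 × 26.0 = 5.34.

5.34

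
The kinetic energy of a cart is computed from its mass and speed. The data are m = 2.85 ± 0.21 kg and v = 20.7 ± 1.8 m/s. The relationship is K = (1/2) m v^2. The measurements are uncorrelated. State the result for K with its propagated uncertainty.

611 ± 115 J

Products/powers → add relative errors in quadrature, weighted by exponent:
  (1·δm/m)² = (1×0.0737)² = 0.00543;  (2·δv/v)² = (2×0.0870)² = 0.0302
δK/K = √(0.0357) = 0.189
K = 611 J, so δK = 0.189 × 611 = 115 J.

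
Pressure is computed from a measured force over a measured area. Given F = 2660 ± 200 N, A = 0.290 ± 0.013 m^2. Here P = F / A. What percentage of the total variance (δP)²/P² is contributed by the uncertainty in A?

(δP/P)² = (1·δF/F)² + (-1·δA/A)²
  F term: (1×0.0752)² = 0.00565
  A term: (-1×0.0448)² = 0.00201
Total = 0.00766. Share from A = 0.00201/0.00766 = 0.262.

26.2%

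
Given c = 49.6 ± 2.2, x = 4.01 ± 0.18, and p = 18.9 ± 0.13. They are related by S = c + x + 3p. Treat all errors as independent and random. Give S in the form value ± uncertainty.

S is a linear combination, so absolute uncertainties add in quadrature:
  (δc)² = 4.84;  (δx)² = 0.0324;  (3·δp)² = 0.152
δS = √(5.02) = 2.24
S = 110.

110 ± 2.24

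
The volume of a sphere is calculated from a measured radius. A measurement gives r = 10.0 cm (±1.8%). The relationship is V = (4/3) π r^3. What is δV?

226 cm^3

Relative error in a monomial: (δV/V)² = Σ (nᵢ · δxᵢ/xᵢ)².
  (3·δr/r)² = (3×0.0180)² = 0.00292
δV/V = √(0.00292) = 0.0540
V = 4190 cm^3, so δV = 0.0540 × 4190 = 226 cm^3.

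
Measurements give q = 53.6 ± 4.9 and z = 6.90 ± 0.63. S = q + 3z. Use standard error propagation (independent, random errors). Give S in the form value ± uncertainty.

74.3 ± 5.25

Sums and differences: (δS)² = Σ (cᵢ δxᵢ)².
  (δq)² = 24.0;  (3·δz)² = 3.57
δS = √(27.6) = 5.25
S = 74.3.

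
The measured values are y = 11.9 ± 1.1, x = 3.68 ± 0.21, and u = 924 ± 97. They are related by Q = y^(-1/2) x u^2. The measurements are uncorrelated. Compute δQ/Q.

0.222

For a monomial Q ∝ y^(-1/2), x, u^2, fractional errors add in quadrature:
  (−½·δy/y)² = (-0.5×0.0924)² = 0.00214;  (1·δx/x)² = (1×0.0571)² = 0.00326;  (2·δu/u)² = (2×0.105)² = 0.0441
δQ/Q = √(0.0495) = 0.222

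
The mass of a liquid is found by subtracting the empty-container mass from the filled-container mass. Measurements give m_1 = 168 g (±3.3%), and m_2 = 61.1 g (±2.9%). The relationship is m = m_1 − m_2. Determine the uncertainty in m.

For a sum/difference, combine absolute errors in quadrature:
  (δm_1)² = 30.7;  (δm_2)² = 3.14
δm = √(33.9) = 5.82 g

5.82 g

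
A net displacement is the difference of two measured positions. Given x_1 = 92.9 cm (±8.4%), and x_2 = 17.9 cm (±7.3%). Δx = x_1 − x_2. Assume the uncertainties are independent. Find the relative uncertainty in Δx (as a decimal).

0.105

For a sum/difference, combine absolute errors in quadrature:
  (δx_1)² = 60.9;  (δx_2)² = 1.71
δΔx = √(62.6) = 7.91 cm
Δx = 75.0 cm, so δΔx/Δx = 7.91/75.0 = 0.105.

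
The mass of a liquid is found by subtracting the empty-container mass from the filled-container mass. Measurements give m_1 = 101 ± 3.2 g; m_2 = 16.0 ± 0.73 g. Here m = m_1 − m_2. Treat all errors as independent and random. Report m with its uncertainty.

85.0 ± 3.28 g

Each term contributes (cᵢ δxᵢ)² to (δm)²:
  (δm_1)² = 10.2;  (δm_2)² = 0.533
δm = √(10.8) = 3.28 g
m = 85.0 g.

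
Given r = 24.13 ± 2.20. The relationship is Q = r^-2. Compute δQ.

For a monomial Q ∝ r^-2, fractional errors add in quadrature:
  (-2·δr/r)² = (-2×0.0912)² = 0.0332
δQ/Q = √(0.0332) = 0.182
Q = 0.001717, so δQ = 0.182 × 0.001717 = 0.000313.

0.000313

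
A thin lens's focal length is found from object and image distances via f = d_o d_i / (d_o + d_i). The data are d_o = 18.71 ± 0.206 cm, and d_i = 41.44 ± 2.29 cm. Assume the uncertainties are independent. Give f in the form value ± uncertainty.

∂f/∂d_o = (d_i/(d_o+d_i))² = 0.475;  ∂f/∂d_i = (d_o/(d_o+d_i))² = 0.0968
δf = √((∂f/∂d_o · δd_o)² + (∂f/∂d_i · δd_i)²) = √(0.00956 + 0.0491) = 0.242 cm
f = 12.89 cm.

12.89 ± 0.242 cm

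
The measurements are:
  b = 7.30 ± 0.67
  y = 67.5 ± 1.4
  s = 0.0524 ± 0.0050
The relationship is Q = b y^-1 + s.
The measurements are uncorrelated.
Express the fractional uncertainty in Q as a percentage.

Let p = b·y^-1 = 0.108. δp/p = √((1·δb/b)² + (-1·δy/y)²) = √(0.00842 + 0.000430) = 0.0941, so δp = 0.0102.
Q = p + s: δQ = √(δp² + δs²) = √(0.000104 + 2.5e-05) = 0.0113
Q = 0.161, so δQ/Q = 0.0113/0.161 = 0.0706.

7.06%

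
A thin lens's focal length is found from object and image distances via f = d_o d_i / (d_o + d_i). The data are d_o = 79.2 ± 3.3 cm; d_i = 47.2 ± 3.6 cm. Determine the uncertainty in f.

∂f/∂d_o = (d_i/(d_o+d_i))² = 0.139;  ∂f/∂d_i = (d_o/(d_o+d_i))² = 0.393
δf = √((∂f/∂d_o · δd_o)² + (∂f/∂d_i · δd_i)²) = √(0.212 + 2.00) = 1.49 cm

1.49 cm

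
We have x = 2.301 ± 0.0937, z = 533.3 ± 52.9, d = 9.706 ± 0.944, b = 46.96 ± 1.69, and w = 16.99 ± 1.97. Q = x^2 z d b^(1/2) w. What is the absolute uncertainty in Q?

6.36e+05

Each factor contributes (exponent × relative error)² to (δQ/Q)²:
  (2·δx/x)² = (2×0.0407)² = 0.00663;  (1·δz/z)² = (1×0.0992)² = 0.00984;  (1·δd/d)² = (1×0.0973)² = 0.00946;  (½·δb/b)² = (0.5×0.0360)² = 0.000324;  (1·δw/w)² = (1×0.116)² = 0.0134
δQ/Q = √(0.0397) = 0.199
Q = 3.191e+06, so δQ = 0.199 × 3.191e+06 = 6.36e+05.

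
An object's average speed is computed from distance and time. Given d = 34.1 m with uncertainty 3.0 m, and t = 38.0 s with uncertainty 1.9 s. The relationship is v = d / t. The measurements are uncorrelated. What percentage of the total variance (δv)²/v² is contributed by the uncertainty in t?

(δv/v)² = (1·δd/d)² + (-1·δt/t)²
  d term: (1×0.0880)² = 0.00774
  t term: (-1×0.0500)² = 0.00250
Total = 0.0102. Share from t = 0.00250/0.0102 = 0.244.

24.4%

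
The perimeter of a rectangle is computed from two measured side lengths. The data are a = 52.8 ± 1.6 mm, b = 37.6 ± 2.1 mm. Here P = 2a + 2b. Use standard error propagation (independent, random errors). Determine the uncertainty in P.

P is a linear combination, so absolute uncertainties add in quadrature:
  (2·δa)² = 10.2;  (2·δb)² = 17.6
δP = √(27.9) = 5.28 mm

5.28 mm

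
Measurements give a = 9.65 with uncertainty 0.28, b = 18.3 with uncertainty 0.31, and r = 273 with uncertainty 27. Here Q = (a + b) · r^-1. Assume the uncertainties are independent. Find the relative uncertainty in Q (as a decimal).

0.100

Let u = a + b = 28.0. δu = √(δa² + δb²) = √(0.0784 + 0.0961) = 0.418, so δu/u = 0.0149.
Q is then a monomial in u, r:
δQ/Q = √((δu/u)² + (-1·δr/r)²) = √(0.000223 + 0.00978) = 0.100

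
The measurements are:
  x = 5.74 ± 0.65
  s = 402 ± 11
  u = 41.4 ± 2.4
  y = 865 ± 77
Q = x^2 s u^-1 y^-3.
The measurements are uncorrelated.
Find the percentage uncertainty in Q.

Relative error in a monomial: (δQ/Q)² = Σ (nᵢ · δxᵢ/xᵢ)².
  (2·δx/x)² = (2×0.113)² = 0.0513;  (1·δs/s)² = (1×0.0274)² = 0.000749;  (-1·δu/u)² = (-1×0.0580)² = 0.00336;  (-3·δy/y)² = (-3×0.0890)² = 0.0713
δQ/Q = √(0.127) = 0.356

35.6%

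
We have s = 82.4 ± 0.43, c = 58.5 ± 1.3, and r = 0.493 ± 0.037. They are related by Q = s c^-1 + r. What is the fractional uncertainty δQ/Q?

0.0258

Let p = s·c^-1 = 1.41. δp/p = √((1·δs/s)² + (-1·δc/c)²) = √(2.72e-05 + 0.000494) = 0.0228, so δp = 0.0322.
Q = p + r: δQ = √(δp² + δr²) = √(0.00103 + 0.00137) = 0.0490
Q = 1.90, so δQ/Q = 0.0490/1.90 = 0.0258.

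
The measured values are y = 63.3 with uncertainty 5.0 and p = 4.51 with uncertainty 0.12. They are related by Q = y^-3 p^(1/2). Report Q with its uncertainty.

Each factor contributes (exponent × relative error)² to (δQ/Q)²:
  (-3·δy/y)² = (-3×0.0790)² = 0.0562;  (½·δp/p)² = (0.5×0.0266)² = 0.000177
δQ/Q = √(0.0563) = 0.237
Q = 8.37e-06, so δQ = 0.237 × 8.37e-06 = 1.99e-06.

(8.37 ± 1.99) × 10^-6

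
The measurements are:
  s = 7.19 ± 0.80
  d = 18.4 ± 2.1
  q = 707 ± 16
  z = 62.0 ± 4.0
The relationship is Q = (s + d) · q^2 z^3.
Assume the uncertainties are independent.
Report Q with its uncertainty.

(3.05 ± 0.662) × 10^12

Let u = s + d = 25.6. δu = √(δs² + δd²) = √(0.640 + 4.41) = 2.25, so δu/u = 0.0878.
Q is then a monomial in u, q, z:
δQ/Q = √((δu/u)² + (2·δq/q)² + (3·δz/z)²) = √(0.00771 + 0.00205 + 0.0375) = 0.217
Q = 3.05e+12, so δQ = 0.217 × 3.05e+12 = 6.62e+11.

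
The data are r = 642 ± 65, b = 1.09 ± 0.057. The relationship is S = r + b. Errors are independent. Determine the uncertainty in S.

Sums and differences: (δS)² = Σ (cᵢ δxᵢ)².
  (δr)² = 4220;  (δb)² = 0.00325
δS = √(4230) = 65.0

65.0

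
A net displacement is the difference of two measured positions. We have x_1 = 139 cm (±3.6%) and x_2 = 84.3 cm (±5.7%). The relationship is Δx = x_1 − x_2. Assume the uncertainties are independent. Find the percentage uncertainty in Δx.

Sums and differences: (δΔx)² = Σ (cᵢ δxᵢ)².
  (δx_1)² = 25.0;  (δx_2)² = 23.1
δΔx = √(48.1) = 6.94 cm
Δx = 54.7 cm, so δΔx/Δx = 6.94/54.7 = 0.127.

12.7%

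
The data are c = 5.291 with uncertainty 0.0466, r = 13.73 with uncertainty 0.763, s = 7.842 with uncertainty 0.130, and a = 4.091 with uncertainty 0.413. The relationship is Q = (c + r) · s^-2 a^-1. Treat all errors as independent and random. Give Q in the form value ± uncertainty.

0.07560 ± 0.00859

Let u = c + r = 19.02. δu = √(δc² + δr²) = √(0.00217 + 0.582) = 0.764, so δu/u = 0.0402.
Q is then a monomial in u, s, a:
δQ/Q = √((δu/u)² + (-2·δs/s)² + (-1·δa/a)²) = √(0.00162 + 0.00110 + 0.0102) = 0.114
Q = 0.07560, so δQ = 0.114 × 0.07560 = 0.00859.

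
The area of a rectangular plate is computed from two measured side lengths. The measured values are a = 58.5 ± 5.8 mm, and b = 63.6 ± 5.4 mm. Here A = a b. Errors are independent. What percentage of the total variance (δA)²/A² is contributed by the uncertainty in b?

(δA/A)² = (1·δa/a)² + (1·δb/b)²
  a term: (1×0.0991)² = 0.00983
  b term: (1×0.0849)² = 0.00721
Total = 0.0170. Share from b = 0.00721/0.0170 = 0.423.

42.3%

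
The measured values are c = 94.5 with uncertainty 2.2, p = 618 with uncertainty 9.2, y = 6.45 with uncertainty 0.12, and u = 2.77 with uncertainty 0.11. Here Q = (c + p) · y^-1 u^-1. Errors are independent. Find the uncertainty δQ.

Let w = c + p = 712. δw = √(δc² + δp²) = √(4.84 + 84.6) = 9.46, so δw/w = 0.0133.
Q is then a monomial in w, y, u:
δQ/Q = √((δw/w)² + (-1·δy/y)² + (-1·δu/u)²) = √(0.000176 + 0.000346 + 0.00158) = 0.0458
Q = 39.9, so δQ = 0.0458 × 39.9 = 1.83.

1.83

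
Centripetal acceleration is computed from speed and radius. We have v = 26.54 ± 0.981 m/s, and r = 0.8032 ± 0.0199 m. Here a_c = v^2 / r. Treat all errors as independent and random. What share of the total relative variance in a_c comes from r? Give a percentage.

10.1%

(δa_c/a_c)² = (2·δv/v)² + (-1·δr/r)²
  v term: (2×0.0370)² = 0.00547
  r term: (-1×0.0248)² = 0.000614
Total = 0.00608. Share from r = 0.000614/0.00608 = 0.101.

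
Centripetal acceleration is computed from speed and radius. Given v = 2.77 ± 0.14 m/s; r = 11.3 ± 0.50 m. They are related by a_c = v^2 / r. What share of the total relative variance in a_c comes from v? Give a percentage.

83.9%

(δa_c/a_c)² = (2·δv/v)² + (-1·δr/r)²
  v term: (2×0.0505)² = 0.0102
  r term: (-1×0.0442)² = 0.00196
Total = 0.0122. Share from v = 0.0102/0.0122 = 0.839.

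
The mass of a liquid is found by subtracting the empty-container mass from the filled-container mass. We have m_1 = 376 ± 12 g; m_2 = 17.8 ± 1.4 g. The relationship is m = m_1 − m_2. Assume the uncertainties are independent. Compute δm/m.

0.0337

Sums and differences: (δm)² = Σ (cᵢ δxᵢ)².
  (δm_1)² = 144;  (δm_2)² = 1.96
δm = √(146) = 12.1 g
m = 358 g, so δm/m = 12.1/358 = 0.0337.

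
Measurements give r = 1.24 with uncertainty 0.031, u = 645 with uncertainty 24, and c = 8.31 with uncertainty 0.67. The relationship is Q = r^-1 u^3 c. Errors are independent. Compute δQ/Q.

0.140

Each factor contributes (exponent × relative error)² to (δQ/Q)²:
  (-1·δr/r)² = (-1×0.0250)² = 0.000625;  (3·δu/u)² = (3×0.0372)² = 0.0125;  (1·δc/c)² = (1×0.0806)² = 0.00650
δQ/Q = √(0.0196) = 0.140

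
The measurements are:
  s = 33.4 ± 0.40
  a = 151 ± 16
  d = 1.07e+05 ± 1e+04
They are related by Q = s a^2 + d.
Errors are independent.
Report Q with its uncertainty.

Let p = s·a^2 = 7.62e+05. δp/p = √((1·δs/s)² + (2·δa/a)²) = √(0.000143 + 0.0449) = 0.212, so δp = 1.62e+05.
Q = p + d: δQ = √(δp² + δd²) = √(2.61e+10 + 1e+08) = 1.62e+05
Q = 8.69e+05.

(8.69 ± 1.62) × 10^5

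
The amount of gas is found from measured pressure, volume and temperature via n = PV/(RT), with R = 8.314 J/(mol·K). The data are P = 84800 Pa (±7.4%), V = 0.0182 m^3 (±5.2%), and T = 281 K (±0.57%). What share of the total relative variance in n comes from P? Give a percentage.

66.7%

(δn/n)² = (1·δP/P)² + (1·δV/V)² + (-1·δT/T)²
  P term: (1×0.0740)² = 0.00548
  V term: (1×0.0520)² = 0.00270
  T term: (-1×0.00570)² = 3.25e-05
Total = 0.00821. Share from P = 0.00548/0.00821 = 0.667.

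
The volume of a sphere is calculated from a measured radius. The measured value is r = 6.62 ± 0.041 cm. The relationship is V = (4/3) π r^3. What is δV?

Since V is a product/quotient, work with relative uncertainties:
  (3·δr/r)² = (3×0.00619)² = 0.000345
δV/V = √(0.000345) = 0.0186
V = 1220 cm^3, so δV = 0.0186 × 1220 = 22.6 cm^3.

22.6 cm^3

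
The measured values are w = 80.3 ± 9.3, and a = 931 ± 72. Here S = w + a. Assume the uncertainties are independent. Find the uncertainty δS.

For a sum/difference, combine absolute errors in quadrature:
  (δw)² = 86.5;  (δa)² = 5180
δS = √(5270) = 72.6

72.6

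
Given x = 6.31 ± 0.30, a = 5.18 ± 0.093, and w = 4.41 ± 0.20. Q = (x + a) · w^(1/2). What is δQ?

0.857

Let u = x + a = 11.5. δu = √(δx² + δa²) = √(0.0900 + 0.00865) = 0.314, so δu/u = 0.0273.
Q is then a monomial in u, w:
δQ/Q = √((δu/u)² + (½·δw/w)²) = √(0.000747 + 0.000514) = 0.0355
Q = 24.1, so δQ = 0.0355 × 24.1 = 0.857.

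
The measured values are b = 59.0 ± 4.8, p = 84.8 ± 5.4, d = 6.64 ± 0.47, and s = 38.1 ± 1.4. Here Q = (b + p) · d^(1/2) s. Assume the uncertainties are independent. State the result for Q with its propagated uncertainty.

14100 ± 1010

Let u = b + p = 144. δu = √(δb² + δp²) = √(23.0 + 29.2) = 7.22, so δu/u = 0.0502.
Q is then a monomial in u, d, s:
δQ/Q = √((δu/u)² + (½·δd/d)² + (1·δs/s)²) = √(0.00252 + 0.00125 + 0.00135) = 0.0716
Q = 14100, so δQ = 0.0716 × 14100 = 1010.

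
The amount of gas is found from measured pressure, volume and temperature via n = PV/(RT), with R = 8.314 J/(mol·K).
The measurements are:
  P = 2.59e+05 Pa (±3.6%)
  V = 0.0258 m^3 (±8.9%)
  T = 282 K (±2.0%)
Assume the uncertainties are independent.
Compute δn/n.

0.0981

Each factor contributes (exponent × relative error)² to (δn/n)²:
  (1·δP/P)² = (1×0.0360)² = 0.00130;  (1·δV/V)² = (1×0.0890)² = 0.00792;  (-1·δT/T)² = (-1×0.0200)² = 0.000400
δn/n = √(0.00962) = 0.0981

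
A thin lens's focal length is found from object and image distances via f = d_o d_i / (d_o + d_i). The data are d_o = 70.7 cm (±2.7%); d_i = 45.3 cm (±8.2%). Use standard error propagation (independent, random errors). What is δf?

1.41 cm

∂f/∂d_o = (d_i/(d_o+d_i))² = 0.153;  ∂f/∂d_i = (d_o/(d_o+d_i))² = 0.371
δf = √((∂f/∂d_o · δd_o)² + (∂f/∂d_i · δd_i)²) = √(0.0847 + 1.90) = 1.41 cm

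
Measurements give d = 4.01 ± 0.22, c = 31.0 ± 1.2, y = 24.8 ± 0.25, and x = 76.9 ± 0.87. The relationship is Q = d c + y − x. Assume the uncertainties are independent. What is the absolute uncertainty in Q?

8.40

Let p = d·c = 124. δp/p = √((1·δd/d)² + (1·δc/c)²) = √(0.00301 + 0.00150) = 0.0671, so δp = 8.35.
Q = p + y − x: δQ = √(δp² + δy² + δx²) = √(69.7 + 0.0625 + 0.757) = 8.40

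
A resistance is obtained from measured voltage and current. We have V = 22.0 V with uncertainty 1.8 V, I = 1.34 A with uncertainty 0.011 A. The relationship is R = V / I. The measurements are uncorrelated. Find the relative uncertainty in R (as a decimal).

0.0822

Products/powers → add relative errors in quadrature, weighted by exponent:
  (1·δV/V)² = (1×0.0818)² = 0.00669;  (-1·δI/I)² = (-1×0.00821)² = 6.74e-05
δR/R = √(0.00676) = 0.0822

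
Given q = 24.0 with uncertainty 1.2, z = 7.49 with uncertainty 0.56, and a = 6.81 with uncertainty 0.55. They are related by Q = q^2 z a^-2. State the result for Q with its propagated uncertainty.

93.0 ± 19.0

Q is a product of powers, so relative uncertainties combine in quadrature:
  (2·δq/q)² = (2×0.0500)² = 0.0100;  (1·δz/z)² = (1×0.0748)² = 0.00559;  (-2·δa/a)² = (-2×0.0808)² = 0.0261
δQ/Q = √(0.0417) = 0.204
Q = 93.0, so δQ = 0.204 × 93.0 = 19.0.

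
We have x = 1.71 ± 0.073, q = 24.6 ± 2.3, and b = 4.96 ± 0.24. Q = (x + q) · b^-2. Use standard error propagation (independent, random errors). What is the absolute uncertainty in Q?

Let u = x + q = 26.3. δu = √(δx² + δq²) = √(0.00533 + 5.29) = 2.30, so δu/u = 0.0875.
Q is then a monomial in u, b:
δQ/Q = √((δu/u)² + (-2·δb/b)²) = √(0.00765 + 0.00937) = 0.130
Q = 1.07, so δQ = 0.130 × 1.07 = 0.140.

0.140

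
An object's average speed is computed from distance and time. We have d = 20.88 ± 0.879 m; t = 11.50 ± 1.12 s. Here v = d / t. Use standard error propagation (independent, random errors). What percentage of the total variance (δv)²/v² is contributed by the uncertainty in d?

15.7%

(δv/v)² = (1·δd/d)² + (-1·δt/t)²
  d term: (1×0.0421)² = 0.00177
  t term: (-1×0.0974)² = 0.00949
Total = 0.0113. Share from d = 0.00177/0.0113 = 0.157.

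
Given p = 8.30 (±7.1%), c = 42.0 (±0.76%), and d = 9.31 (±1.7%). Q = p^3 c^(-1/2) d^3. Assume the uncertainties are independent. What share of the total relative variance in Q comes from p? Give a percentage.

94.5%

(δQ/Q)² = (3·δp/p)² + (−½·δc/c)² + (3·δd/d)²
  p term: (3×0.0710)² = 0.0454
  c term: (-0.5×0.00760)² = 1.44e-05
  d term: (3×0.0170)² = 0.00260
Total = 0.0480. Share from p = 0.0454/0.0480 = 0.945.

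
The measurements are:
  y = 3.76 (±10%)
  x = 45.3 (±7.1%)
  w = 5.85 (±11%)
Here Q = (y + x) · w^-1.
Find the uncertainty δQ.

1.08

Let u = y + x = 49.1. δu = √(δy² + δx²) = √(0.141 + 10.3) = 3.24, so δu/u = 0.0660.
Q is then a monomial in u, w:
δQ/Q = √((δu/u)² + (-1·δw/w)²) = √(0.00436 + 0.0121) = 0.128
Q = 8.39, so δQ = 0.128 × 8.39 = 1.08.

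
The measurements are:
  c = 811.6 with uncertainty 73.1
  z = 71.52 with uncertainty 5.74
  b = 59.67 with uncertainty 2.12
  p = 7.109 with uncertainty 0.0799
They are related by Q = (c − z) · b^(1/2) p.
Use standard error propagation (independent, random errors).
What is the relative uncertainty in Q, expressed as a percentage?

Let u = c − z = 740.1. δu = √(δc² + δz²) = √(5340 + 32.9) = 73.3, so δu/u = 0.0991.
Q is then a monomial in u, b, p:
δQ/Q = √((δu/u)² + (½·δb/b)² + (1·δp/p)²) = √(0.00982 + 0.000316 + 0.000126) = 0.101

10.1%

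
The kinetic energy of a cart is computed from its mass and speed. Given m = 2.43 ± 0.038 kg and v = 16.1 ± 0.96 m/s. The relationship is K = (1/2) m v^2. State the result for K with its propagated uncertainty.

315 ± 37.9 J

Products/powers → add relative errors in quadrature, weighted by exponent:
  (1·δm/m)² = (1×0.0156)² = 0.000245;  (2·δv/v)² = (2×0.0596)² = 0.0142
δK/K = √(0.0145) = 0.120
K = 315 J, so δK = 0.120 × 315 = 37.9 J.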